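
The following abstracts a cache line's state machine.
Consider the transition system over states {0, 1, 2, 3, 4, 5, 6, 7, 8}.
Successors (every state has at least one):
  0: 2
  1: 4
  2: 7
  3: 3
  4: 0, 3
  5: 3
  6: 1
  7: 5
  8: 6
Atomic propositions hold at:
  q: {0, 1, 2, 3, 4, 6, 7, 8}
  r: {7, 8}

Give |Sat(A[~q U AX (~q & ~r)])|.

Sat(~q) = {5}
Sat(~r) = {0, 1, 2, 3, 4, 5, 6}
Sat(~q & ~r) = {5}
Sat(AX (~q & ~r)) = {s : every successor in {5}} = {7}
A[~q U AX (~q & ~r)]: least fixpoint, start Z0 = Sat(AX (~q & ~r)) = {7}, add states in Sat(~q) with every successor in Z. Already a fixed point.
Sat(A[~q U AX (~q & ~r)]) = {7}
|Sat(A[~q U AX (~q & ~r)])| = |{7}| = 1.

1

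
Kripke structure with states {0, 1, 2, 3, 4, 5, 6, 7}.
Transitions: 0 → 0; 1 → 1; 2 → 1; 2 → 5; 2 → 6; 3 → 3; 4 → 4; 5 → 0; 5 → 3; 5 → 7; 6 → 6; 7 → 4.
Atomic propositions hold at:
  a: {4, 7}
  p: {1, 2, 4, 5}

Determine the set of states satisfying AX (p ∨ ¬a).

{0, 1, 2, 3, 4, 6, 7}

Sat(¬a) = {0, 1, 2, 3, 5, 6}
Sat(p ∨ ¬a) = {0, 1, 2, 3, 4, 5, 6}
Sat(AX (p ∨ ¬a)) = {s : every successor in {0, 1, 2, 3, 4, 5, 6}} = {0, 1, 2, 3, 4, 6, 7}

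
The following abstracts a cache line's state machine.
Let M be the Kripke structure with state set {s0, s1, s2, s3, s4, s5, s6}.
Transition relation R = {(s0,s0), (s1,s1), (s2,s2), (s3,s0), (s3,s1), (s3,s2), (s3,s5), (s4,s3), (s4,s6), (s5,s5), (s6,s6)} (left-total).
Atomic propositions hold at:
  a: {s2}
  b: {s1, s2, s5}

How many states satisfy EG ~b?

4

Sat(~b) = {s0, s3, s4, s6}
EG ~b: greatest fixpoint, start Z0 = {s0, s3, s4, s6}, keep only states in Sat with some successor in Z. Already a fixed point.
Sat(EG ~b) = {s0, s3, s4, s6}
|Sat(EG ~b)| = |{s0, s3, s4, s6}| = 4.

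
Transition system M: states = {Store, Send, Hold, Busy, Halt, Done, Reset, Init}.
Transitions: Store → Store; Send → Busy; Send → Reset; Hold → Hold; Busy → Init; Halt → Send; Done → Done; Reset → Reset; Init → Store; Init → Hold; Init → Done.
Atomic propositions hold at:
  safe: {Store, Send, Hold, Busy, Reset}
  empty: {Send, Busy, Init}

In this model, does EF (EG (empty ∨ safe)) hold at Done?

Sat(empty ∨ safe) = {Store, Send, Hold, Busy, Reset, Init}
EG (empty ∨ safe): greatest fixpoint, start Z0 = {Store, Send, Hold, Busy, Reset, Init}, keep only states in Sat with some successor in Z. Already a fixed point.
Sat(EG (empty ∨ safe)) = {Store, Send, Hold, Busy, Reset, Init}
EF (EG (empty ∨ safe)): least fixpoint, start Z0 = {Store, Send, Hold, Busy, Reset, Init}, add states with some successor in Z. Z1 = {Store, Send, Hold, Busy, Halt, Reset, Init}; fixed.
Sat(EF (EG (empty ∨ safe))) = {Store, Send, Hold, Busy, Halt, Reset, Init}
Done ∉ Sat(EF (EG (empty ∨ safe))) = {Store, Send, Hold, Busy, Halt, Reset, Init}, so the formula does not hold at Done.

No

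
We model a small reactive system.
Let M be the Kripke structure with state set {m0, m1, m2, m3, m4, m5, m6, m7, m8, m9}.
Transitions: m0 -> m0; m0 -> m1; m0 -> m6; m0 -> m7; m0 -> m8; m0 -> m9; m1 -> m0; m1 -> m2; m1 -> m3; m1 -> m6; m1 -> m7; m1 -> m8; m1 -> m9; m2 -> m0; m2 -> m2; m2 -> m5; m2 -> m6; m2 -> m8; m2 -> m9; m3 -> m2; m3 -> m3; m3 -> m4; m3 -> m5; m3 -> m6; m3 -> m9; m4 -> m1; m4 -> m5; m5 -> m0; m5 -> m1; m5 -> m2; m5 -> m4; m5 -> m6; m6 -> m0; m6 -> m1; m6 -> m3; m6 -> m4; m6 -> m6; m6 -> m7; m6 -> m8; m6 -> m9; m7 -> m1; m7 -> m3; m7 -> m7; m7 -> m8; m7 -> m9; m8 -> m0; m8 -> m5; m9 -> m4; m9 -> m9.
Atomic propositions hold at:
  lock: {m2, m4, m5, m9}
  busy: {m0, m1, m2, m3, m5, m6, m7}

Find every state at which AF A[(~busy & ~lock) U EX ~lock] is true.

{m0, m1, m2, m3, m4, m5, m6, m7, m8}

Sat(~busy) = {m4, m8, m9}
Sat(~lock) = {m0, m1, m3, m6, m7, m8}
Sat(~busy & ~lock) = {m8}
Sat(EX ~lock) = {s : some successor in {m0, m1, m3, m6, m7, m8}} = {m0, m1, m2, m3, m4, m5, m6, m7, m8}
A[(~busy & ~lock) U EX ~lock]: least fixpoint, start Z0 = Sat(EX ~lock) = {m0, m1, m2, m3, m4, m5, m6, m7, m8}, add states in Sat(~busy & ~lock) with every successor in Z. Already a fixed point.
Sat(A[(~busy & ~lock) U EX ~lock]) = {m0, m1, m2, m3, m4, m5, m6, m7, m8}
AF A[(~busy & ~lock) U EX ~lock]: least fixpoint, start Z0 = {m0, m1, m2, m3, m4, m5, m6, m7, m8}, add states with every successor in Z. Already a fixed point.
Sat(AF A[(~busy & ~lock) U EX ~lock]) = {m0, m1, m2, m3, m4, m5, m6, m7, m8}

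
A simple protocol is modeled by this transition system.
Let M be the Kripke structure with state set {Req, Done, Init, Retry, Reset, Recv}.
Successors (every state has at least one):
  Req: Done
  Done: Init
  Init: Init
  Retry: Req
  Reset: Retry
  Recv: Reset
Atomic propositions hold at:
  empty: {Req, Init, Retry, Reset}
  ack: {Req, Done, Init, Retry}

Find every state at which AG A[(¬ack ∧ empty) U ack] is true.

{Req, Done, Init, Retry, Reset}

Sat(¬ack) = {Reset, Recv}
Sat(¬ack ∧ empty) = {Reset}
A[(¬ack ∧ empty) U ack]: least fixpoint, start Z0 = Sat(ack) = {Req, Done, Init, Retry}, add states in Sat(¬ack ∧ empty) with every successor in Z. Z1 = {Req, Done, Init, Retry, Reset}; fixed.
Sat(A[(¬ack ∧ empty) U ack]) = {Req, Done, Init, Retry, Reset}
AG A[(¬ack ∧ empty) U ack]: greatest fixpoint, start Z0 = {Req, Done, Init, Retry, Reset}, keep only states in Sat with every successor in Z. Already a fixed point.
Sat(AG A[(¬ack ∧ empty) U ack]) = {Req, Done, Init, Retry, Reset}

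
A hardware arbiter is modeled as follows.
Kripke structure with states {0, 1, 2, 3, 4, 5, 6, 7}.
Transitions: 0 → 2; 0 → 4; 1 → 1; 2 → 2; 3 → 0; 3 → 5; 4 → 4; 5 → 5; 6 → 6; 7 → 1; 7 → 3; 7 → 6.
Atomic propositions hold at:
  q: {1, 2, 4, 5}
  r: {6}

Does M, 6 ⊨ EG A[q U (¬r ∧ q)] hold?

No

Sat(¬r) = {0, 1, 2, 3, 4, 5, 7}
Sat(¬r ∧ q) = {1, 2, 4, 5}
A[q U (¬r ∧ q)]: least fixpoint, start Z0 = Sat((¬r ∧ q)) = {1, 2, 4, 5}, add states in Sat(q) with every successor in Z. Already a fixed point.
Sat(A[q U (¬r ∧ q)]) = {1, 2, 4, 5}
EG A[q U (¬r ∧ q)]: greatest fixpoint, start Z0 = {1, 2, 4, 5}, keep only states in Sat with some successor in Z. Already a fixed point.
Sat(EG A[q U (¬r ∧ q)]) = {1, 2, 4, 5}
6 ∉ Sat(EG A[q U (¬r ∧ q)]) = {1, 2, 4, 5}, so the formula does not hold at 6.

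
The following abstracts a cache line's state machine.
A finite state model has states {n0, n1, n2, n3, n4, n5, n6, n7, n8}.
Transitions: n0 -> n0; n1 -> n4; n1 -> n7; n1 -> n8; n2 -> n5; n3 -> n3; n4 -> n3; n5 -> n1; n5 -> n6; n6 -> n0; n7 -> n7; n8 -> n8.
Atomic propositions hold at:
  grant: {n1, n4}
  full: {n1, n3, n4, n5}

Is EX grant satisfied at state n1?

Yes

Sat(EX grant) = {s : some successor in {n1, n4}} = {n1, n5}
n1 ∈ Sat(EX grant) = {n1, n5}, so the formula holds at n1.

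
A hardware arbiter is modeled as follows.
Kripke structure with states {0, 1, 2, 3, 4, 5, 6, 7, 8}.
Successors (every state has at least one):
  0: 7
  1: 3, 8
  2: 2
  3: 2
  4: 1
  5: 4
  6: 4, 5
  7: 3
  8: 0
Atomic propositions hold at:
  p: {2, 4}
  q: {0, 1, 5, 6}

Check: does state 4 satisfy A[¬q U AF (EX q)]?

Yes

Sat(¬q) = {2, 3, 4, 7, 8}
Sat(EX q) = {s : some successor in {0, 1, 5, 6}} = {4, 6, 8}
AF (EX q): least fixpoint, start Z0 = {4, 6, 8}, add states with every successor in Z. Z1 = {4, 5, 6, 8}; fixed.
Sat(AF (EX q)) = {4, 5, 6, 8}
A[¬q U AF (EX q)]: least fixpoint, start Z0 = Sat(AF (EX q)) = {4, 5, 6, 8}, add states in Sat(¬q) with every successor in Z. Already a fixed point.
Sat(A[¬q U AF (EX q)]) = {4, 5, 6, 8}
4 ∈ Sat(A[¬q U AF (EX q)]) = {4, 5, 6, 8}, so the formula holds at 4.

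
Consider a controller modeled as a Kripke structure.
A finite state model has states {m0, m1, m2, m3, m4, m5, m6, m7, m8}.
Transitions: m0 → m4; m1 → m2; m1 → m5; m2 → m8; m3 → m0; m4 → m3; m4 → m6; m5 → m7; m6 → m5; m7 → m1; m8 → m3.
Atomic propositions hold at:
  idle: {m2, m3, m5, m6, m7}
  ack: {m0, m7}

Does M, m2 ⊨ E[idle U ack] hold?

E[idle U ack]: least fixpoint, start Z0 = Sat(ack) = {m0, m7}, add states in Sat(idle) with some successor in Z. Z1 = {m0, m3, m5, m7}; Z2 = {m0, m3, m5, m6, m7}; fixed.
Sat(E[idle U ack]) = {m0, m3, m5, m6, m7}
m2 ∉ Sat(E[idle U ack]) = {m0, m3, m5, m6, m7}, so the formula does not hold at m2.

No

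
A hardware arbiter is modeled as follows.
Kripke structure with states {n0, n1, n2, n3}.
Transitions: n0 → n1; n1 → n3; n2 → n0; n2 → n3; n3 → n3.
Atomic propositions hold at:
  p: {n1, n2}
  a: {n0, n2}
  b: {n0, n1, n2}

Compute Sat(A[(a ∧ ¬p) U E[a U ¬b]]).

{n2, n3}

Sat(¬p) = {n0, n3}
Sat(a ∧ ¬p) = {n0}
Sat(¬b) = {n3}
E[a U ¬b]: least fixpoint, start Z0 = Sat(¬b) = {n3}, add states in Sat(a) with some successor in Z. Z1 = {n2, n3}; fixed.
Sat(E[a U ¬b]) = {n2, n3}
A[(a ∧ ¬p) U E[a U ¬b]]: least fixpoint, start Z0 = Sat(E[a U ¬b]) = {n2, n3}, add states in Sat(a ∧ ¬p) with every successor in Z. Already a fixed point.
Sat(A[(a ∧ ¬p) U E[a U ¬b]]) = {n2, n3}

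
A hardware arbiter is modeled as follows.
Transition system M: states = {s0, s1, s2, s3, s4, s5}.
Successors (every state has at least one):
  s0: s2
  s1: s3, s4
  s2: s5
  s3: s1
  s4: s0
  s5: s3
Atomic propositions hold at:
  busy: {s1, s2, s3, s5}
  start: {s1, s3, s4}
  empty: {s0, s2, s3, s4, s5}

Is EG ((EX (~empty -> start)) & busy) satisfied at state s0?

No

Sat(~empty) = {s1}
Sat(~empty -> start) = {s0, s1, s2, s3, s4, s5}
Sat(EX (~empty -> start)) = {s : some successor in {s0, s1, s2, s3, s4, s5}} = {s0, s1, s2, s3, s4, s5}
Sat((EX (~empty -> start)) & busy) = {s1, s2, s3, s5}
EG ((EX (~empty -> start)) & busy): greatest fixpoint, start Z0 = {s1, s2, s3, s5}, keep only states in Sat with some successor in Z. Already a fixed point.
Sat(EG ((EX (~empty -> start)) & busy)) = {s1, s2, s3, s5}
s0 ∉ Sat(EG ((EX (~empty -> start)) & busy)) = {s1, s2, s3, s5}, so the formula does not hold at s0.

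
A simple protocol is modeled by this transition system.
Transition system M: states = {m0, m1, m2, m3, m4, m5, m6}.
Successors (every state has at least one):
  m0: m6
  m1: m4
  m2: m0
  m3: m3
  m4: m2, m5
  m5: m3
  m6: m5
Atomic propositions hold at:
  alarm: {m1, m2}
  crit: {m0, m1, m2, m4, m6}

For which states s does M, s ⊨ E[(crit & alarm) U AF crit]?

{m0, m1, m2, m4, m6}

Sat(crit & alarm) = {m1, m2}
AF crit: least fixpoint, start Z0 = {m0, m1, m2, m4, m6}, add states with every successor in Z. Already a fixed point.
Sat(AF crit) = {m0, m1, m2, m4, m6}
E[(crit & alarm) U AF crit]: least fixpoint, start Z0 = Sat(AF crit) = {m0, m1, m2, m4, m6}, add states in Sat(crit & alarm) with some successor in Z. Already a fixed point.
Sat(E[(crit & alarm) U AF crit]) = {m0, m1, m2, m4, m6}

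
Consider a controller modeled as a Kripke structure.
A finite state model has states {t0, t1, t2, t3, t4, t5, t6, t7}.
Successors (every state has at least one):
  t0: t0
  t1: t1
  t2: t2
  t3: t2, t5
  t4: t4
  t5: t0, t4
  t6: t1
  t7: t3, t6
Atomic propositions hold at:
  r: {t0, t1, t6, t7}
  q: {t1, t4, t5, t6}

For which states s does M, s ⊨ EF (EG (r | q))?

{t0, t1, t3, t4, t5, t6, t7}

Sat(r | q) = {t0, t1, t4, t5, t6, t7}
EG (r | q): greatest fixpoint, start Z0 = {t0, t1, t4, t5, t6, t7}, keep only states in Sat with some successor in Z. Already a fixed point.
Sat(EG (r | q)) = {t0, t1, t4, t5, t6, t7}
EF (EG (r | q)): least fixpoint, start Z0 = {t0, t1, t4, t5, t6, t7}, add states with some successor in Z. Z1 = {t0, t1, t3, t4, t5, t6, t7}; fixed.
Sat(EF (EG (r | q))) = {t0, t1, t3, t4, t5, t6, t7}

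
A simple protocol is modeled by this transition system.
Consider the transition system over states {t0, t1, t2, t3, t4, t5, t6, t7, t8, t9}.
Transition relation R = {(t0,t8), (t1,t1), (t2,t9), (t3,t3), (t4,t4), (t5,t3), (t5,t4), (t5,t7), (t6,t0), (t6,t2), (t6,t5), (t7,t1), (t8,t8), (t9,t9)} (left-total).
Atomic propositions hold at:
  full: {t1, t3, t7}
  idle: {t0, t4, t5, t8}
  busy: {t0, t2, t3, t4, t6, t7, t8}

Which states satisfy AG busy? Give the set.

{t0, t3, t4, t8}

AG busy: greatest fixpoint, start Z0 = {t0, t2, t3, t4, t6, t7, t8}, keep only states in Sat with every successor in Z. Z1 = {t0, t3, t4, t8}; fixed.
Sat(AG busy) = {t0, t3, t4, t8}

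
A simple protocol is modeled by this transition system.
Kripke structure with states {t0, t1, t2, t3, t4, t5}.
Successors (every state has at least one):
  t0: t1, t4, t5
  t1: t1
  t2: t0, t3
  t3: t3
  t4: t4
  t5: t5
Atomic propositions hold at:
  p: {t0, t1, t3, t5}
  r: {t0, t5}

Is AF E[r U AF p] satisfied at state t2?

Yes

AF p: least fixpoint, start Z0 = {t0, t1, t3, t5}, add states with every successor in Z. Z1 = {t0, t1, t2, t3, t5}; fixed.
Sat(AF p) = {t0, t1, t2, t3, t5}
E[r U AF p]: least fixpoint, start Z0 = Sat(AF p) = {t0, t1, t2, t3, t5}, add states in Sat(r) with some successor in Z. Already a fixed point.
Sat(E[r U AF p]) = {t0, t1, t2, t3, t5}
AF E[r U AF p]: least fixpoint, start Z0 = {t0, t1, t2, t3, t5}, add states with every successor in Z. Already a fixed point.
Sat(AF E[r U AF p]) = {t0, t1, t2, t3, t5}
t2 ∈ Sat(AF E[r U AF p]) = {t0, t1, t2, t3, t5}, so the formula holds at t2.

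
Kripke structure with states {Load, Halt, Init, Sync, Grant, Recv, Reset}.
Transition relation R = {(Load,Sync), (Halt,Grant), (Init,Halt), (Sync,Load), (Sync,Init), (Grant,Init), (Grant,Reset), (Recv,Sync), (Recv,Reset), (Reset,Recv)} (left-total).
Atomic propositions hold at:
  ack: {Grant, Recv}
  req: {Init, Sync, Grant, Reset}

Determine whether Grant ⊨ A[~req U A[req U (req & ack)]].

Yes

Sat(~req) = {Load, Halt, Recv}
Sat(req & ack) = {Grant}
A[req U (req & ack)]: least fixpoint, start Z0 = Sat((req & ack)) = {Grant}, add states in Sat(req) with every successor in Z. Already a fixed point.
Sat(A[req U (req & ack)]) = {Grant}
A[~req U A[req U (req & ack)]]: least fixpoint, start Z0 = Sat(A[req U (req & ack)]) = {Grant}, add states in Sat(~req) with every successor in Z. Z1 = {Halt, Grant}; fixed.
Sat(A[~req U A[req U (req & ack)]]) = {Halt, Grant}
Grant ∈ Sat(A[~req U A[req U (req & ack)]]) = {Halt, Grant}, so the formula holds at Grant.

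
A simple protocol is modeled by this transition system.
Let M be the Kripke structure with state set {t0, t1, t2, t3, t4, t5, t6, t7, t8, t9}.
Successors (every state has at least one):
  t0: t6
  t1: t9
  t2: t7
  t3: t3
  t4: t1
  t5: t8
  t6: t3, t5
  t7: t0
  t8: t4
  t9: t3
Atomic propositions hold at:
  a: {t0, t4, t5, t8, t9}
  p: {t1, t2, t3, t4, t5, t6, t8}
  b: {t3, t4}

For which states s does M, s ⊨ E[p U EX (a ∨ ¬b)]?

Sat(¬b) = {t0, t1, t2, t5, t6, t7, t8, t9}
Sat(a ∨ ¬b) = {t0, t1, t2, t4, t5, t6, t7, t8, t9}
Sat(EX (a ∨ ¬b)) = {s : some successor in {t0, t1, t2, t4, t5, t6, t7, t8, t9}} = {t0, t1, t2, t4, t5, t6, t7, t8}
E[p U EX (a ∨ ¬b)]: least fixpoint, start Z0 = Sat(EX (a ∨ ¬b)) = {t0, t1, t2, t4, t5, t6, t7, t8}, add states in Sat(p) with some successor in Z. Already a fixed point.
Sat(E[p U EX (a ∨ ¬b)]) = {t0, t1, t2, t4, t5, t6, t7, t8}

{t0, t1, t2, t4, t5, t6, t7, t8}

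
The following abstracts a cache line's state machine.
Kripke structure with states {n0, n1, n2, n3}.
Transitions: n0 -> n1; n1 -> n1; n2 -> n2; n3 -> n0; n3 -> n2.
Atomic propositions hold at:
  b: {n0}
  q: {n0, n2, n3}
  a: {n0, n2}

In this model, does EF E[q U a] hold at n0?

Yes

E[q U a]: least fixpoint, start Z0 = Sat(a) = {n0, n2}, add states in Sat(q) with some successor in Z. Z1 = {n0, n2, n3}; fixed.
Sat(E[q U a]) = {n0, n2, n3}
EF E[q U a]: least fixpoint, start Z0 = {n0, n2, n3}, add states with some successor in Z. Already a fixed point.
Sat(EF E[q U a]) = {n0, n2, n3}
n0 ∈ Sat(EF E[q U a]) = {n0, n2, n3}, so the formula holds at n0.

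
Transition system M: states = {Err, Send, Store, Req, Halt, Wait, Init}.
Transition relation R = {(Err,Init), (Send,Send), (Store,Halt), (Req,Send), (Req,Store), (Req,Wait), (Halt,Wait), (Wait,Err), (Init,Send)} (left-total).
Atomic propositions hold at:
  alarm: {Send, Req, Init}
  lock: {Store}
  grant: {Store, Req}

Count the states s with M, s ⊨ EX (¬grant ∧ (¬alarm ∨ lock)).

4

Sat(¬grant) = {Err, Send, Halt, Wait, Init}
Sat(¬alarm) = {Err, Store, Halt, Wait}
Sat(¬alarm ∨ lock) = {Err, Store, Halt, Wait}
Sat(¬grant ∧ (¬alarm ∨ lock)) = {Err, Halt, Wait}
Sat(EX (¬grant ∧ (¬alarm ∨ lock))) = {s : some successor in {Err, Halt, Wait}} = {Store, Req, Halt, Wait}
|Sat(EX (¬grant ∧ (¬alarm ∨ lock)))| = |{Store, Req, Halt, Wait}| = 4.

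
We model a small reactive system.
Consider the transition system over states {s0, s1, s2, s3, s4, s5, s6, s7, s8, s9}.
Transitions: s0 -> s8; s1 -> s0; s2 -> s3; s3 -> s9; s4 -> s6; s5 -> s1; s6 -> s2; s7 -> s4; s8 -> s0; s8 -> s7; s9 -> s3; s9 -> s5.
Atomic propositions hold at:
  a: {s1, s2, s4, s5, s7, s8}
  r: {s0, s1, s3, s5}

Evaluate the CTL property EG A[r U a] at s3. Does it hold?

A[r U a]: least fixpoint, start Z0 = Sat(a) = {s1, s2, s4, s5, s7, s8}, add states in Sat(r) with every successor in Z. Z1 = {s0, s1, s2, s4, s5, s7, s8}; fixed.
Sat(A[r U a]) = {s0, s1, s2, s4, s5, s7, s8}
EG A[r U a]: greatest fixpoint, start Z0 = {s0, s1, s2, s4, s5, s7, s8}, keep only states in Sat with some successor in Z. Z1 = {s0, s1, s5, s7, s8}; Z2 = {s0, s1, s5, s8}; fixed.
Sat(EG A[r U a]) = {s0, s1, s5, s8}
s3 ∉ Sat(EG A[r U a]) = {s0, s1, s5, s8}, so the formula does not hold at s3.

No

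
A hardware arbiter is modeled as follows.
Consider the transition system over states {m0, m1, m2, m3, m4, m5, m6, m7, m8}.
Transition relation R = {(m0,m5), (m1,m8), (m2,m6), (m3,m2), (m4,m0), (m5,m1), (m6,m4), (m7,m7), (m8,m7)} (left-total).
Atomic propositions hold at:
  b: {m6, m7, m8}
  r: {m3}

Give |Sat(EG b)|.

EG b: greatest fixpoint, start Z0 = {m6, m7, m8}, keep only states in Sat with some successor in Z. Z1 = {m7, m8}; fixed.
Sat(EG b) = {m7, m8}
|Sat(EG b)| = |{m7, m8}| = 2.

2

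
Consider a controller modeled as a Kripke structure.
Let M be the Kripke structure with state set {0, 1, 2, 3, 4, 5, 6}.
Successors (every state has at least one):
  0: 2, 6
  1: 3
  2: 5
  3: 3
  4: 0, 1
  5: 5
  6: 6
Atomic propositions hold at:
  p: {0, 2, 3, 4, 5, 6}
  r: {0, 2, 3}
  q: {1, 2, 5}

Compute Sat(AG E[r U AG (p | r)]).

{0, 2, 3, 5, 6}

Sat(p | r) = {0, 2, 3, 4, 5, 6}
AG (p | r): greatest fixpoint, start Z0 = {0, 2, 3, 4, 5, 6}, keep only states in Sat with every successor in Z. Z1 = {0, 2, 3, 5, 6}; fixed.
Sat(AG (p | r)) = {0, 2, 3, 5, 6}
E[r U AG (p | r)]: least fixpoint, start Z0 = Sat(AG (p | r)) = {0, 2, 3, 5, 6}, add states in Sat(r) with some successor in Z. Already a fixed point.
Sat(E[r U AG (p | r)]) = {0, 2, 3, 5, 6}
AG E[r U AG (p | r)]: greatest fixpoint, start Z0 = {0, 2, 3, 5, 6}, keep only states in Sat with every successor in Z. Already a fixed point.
Sat(AG E[r U AG (p | r)]) = {0, 2, 3, 5, 6}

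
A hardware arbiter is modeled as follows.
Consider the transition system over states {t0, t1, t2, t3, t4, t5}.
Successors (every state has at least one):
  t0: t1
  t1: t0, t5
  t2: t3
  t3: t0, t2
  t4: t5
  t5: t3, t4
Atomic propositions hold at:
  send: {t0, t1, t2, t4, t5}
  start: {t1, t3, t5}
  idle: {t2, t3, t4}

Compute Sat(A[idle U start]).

{t1, t2, t3, t4, t5}

A[idle U start]: least fixpoint, start Z0 = Sat(start) = {t1, t3, t5}, add states in Sat(idle) with every successor in Z. Z1 = {t1, t2, t3, t4, t5}; fixed.
Sat(A[idle U start]) = {t1, t2, t3, t4, t5}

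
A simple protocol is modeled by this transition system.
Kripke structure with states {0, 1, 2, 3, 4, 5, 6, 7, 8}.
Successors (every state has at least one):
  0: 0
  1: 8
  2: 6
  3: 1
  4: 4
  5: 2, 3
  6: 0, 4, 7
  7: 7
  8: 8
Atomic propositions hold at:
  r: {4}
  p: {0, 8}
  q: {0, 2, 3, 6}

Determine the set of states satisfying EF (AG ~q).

Sat(~q) = {1, 4, 5, 7, 8}
AG ~q: greatest fixpoint, start Z0 = {1, 4, 5, 7, 8}, keep only states in Sat with every successor in Z. Z1 = {1, 4, 7, 8}; fixed.
Sat(AG ~q) = {1, 4, 7, 8}
EF (AG ~q): least fixpoint, start Z0 = {1, 4, 7, 8}, add states with some successor in Z. Z1 = {1, 3, 4, 6, 7, 8}; Z2 = {1, 2, 3, 4, 5, 6, 7, 8}; fixed.
Sat(EF (AG ~q)) = {1, 2, 3, 4, 5, 6, 7, 8}

{1, 2, 3, 4, 5, 6, 7, 8}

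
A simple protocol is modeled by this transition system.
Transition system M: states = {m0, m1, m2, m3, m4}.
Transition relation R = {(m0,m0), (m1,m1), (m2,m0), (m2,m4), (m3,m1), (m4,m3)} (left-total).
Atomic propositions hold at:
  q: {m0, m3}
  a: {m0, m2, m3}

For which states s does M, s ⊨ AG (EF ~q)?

Sat(~q) = {m1, m2, m4}
EF ~q: least fixpoint, start Z0 = {m1, m2, m4}, add states with some successor in Z. Z1 = {m1, m2, m3, m4}; fixed.
Sat(EF ~q) = {m1, m2, m3, m4}
AG (EF ~q): greatest fixpoint, start Z0 = {m1, m2, m3, m4}, keep only states in Sat with every successor in Z. Z1 = {m1, m3, m4}; fixed.
Sat(AG (EF ~q)) = {m1, m3, m4}

{m1, m3, m4}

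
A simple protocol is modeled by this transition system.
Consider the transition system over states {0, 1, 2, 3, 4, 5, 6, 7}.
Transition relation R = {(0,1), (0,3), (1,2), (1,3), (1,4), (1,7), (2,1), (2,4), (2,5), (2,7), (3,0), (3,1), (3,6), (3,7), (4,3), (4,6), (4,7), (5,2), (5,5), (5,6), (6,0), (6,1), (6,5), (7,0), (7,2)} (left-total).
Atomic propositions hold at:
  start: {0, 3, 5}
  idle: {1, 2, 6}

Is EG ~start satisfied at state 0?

Sat(~start) = {1, 2, 4, 6, 7}
EG ~start: greatest fixpoint, start Z0 = {1, 2, 4, 6, 7}, keep only states in Sat with some successor in Z. Already a fixed point.
Sat(EG ~start) = {1, 2, 4, 6, 7}
0 ∉ Sat(EG ~start) = {1, 2, 4, 6, 7}, so the formula does not hold at 0.

No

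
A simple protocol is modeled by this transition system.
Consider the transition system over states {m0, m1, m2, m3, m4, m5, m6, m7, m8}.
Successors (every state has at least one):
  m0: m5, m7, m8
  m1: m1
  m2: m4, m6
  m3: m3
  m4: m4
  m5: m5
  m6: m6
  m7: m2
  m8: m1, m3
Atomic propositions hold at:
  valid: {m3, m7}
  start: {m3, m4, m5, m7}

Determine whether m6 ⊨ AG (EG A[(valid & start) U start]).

No

Sat(valid & start) = {m3, m7}
A[(valid & start) U start]: least fixpoint, start Z0 = Sat(start) = {m3, m4, m5, m7}, add states in Sat(valid & start) with every successor in Z. Already a fixed point.
Sat(A[(valid & start) U start]) = {m3, m4, m5, m7}
EG A[(valid & start) U start]: greatest fixpoint, start Z0 = {m3, m4, m5, m7}, keep only states in Sat with some successor in Z. Z1 = {m3, m4, m5}; fixed.
Sat(EG A[(valid & start) U start]) = {m3, m4, m5}
AG (EG A[(valid & start) U start]): greatest fixpoint, start Z0 = {m3, m4, m5}, keep only states in Sat with every successor in Z. Already a fixed point.
Sat(AG (EG A[(valid & start) U start])) = {m3, m4, m5}
m6 ∉ Sat(AG (EG A[(valid & start) U start])) = {m3, m4, m5}, so the formula does not hold at m6.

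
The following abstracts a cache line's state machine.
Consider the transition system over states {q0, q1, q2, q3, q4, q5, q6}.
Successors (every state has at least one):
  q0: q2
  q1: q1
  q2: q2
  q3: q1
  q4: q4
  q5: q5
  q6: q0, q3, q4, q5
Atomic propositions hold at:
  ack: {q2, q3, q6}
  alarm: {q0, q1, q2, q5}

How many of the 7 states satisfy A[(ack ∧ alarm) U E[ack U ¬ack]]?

Sat(ack ∧ alarm) = {q2}
Sat(¬ack) = {q0, q1, q4, q5}
E[ack U ¬ack]: least fixpoint, start Z0 = Sat(¬ack) = {q0, q1, q4, q5}, add states in Sat(ack) with some successor in Z. Z1 = {q0, q1, q3, q4, q5, q6}; fixed.
Sat(E[ack U ¬ack]) = {q0, q1, q3, q4, q5, q6}
A[(ack ∧ alarm) U E[ack U ¬ack]]: least fixpoint, start Z0 = Sat(E[ack U ¬ack]) = {q0, q1, q3, q4, q5, q6}, add states in Sat(ack ∧ alarm) with every successor in Z. Already a fixed point.
Sat(A[(ack ∧ alarm) U E[ack U ¬ack]]) = {q0, q1, q3, q4, q5, q6}
|Sat(A[(ack ∧ alarm) U E[ack U ¬ack]])| = |{q0, q1, q3, q4, q5, q6}| = 6.

6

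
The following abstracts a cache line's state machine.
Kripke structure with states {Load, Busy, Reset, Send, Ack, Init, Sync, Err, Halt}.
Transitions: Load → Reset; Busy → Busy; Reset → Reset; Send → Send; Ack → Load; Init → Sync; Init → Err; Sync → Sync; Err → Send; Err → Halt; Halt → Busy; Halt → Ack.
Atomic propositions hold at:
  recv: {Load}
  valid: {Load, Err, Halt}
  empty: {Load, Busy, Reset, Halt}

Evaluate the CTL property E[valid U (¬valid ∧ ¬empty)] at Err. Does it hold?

Yes

Sat(¬valid) = {Busy, Reset, Send, Ack, Init, Sync}
Sat(¬empty) = {Send, Ack, Init, Sync, Err}
Sat(¬valid ∧ ¬empty) = {Send, Ack, Init, Sync}
E[valid U (¬valid ∧ ¬empty)]: least fixpoint, start Z0 = Sat((¬valid ∧ ¬empty)) = {Send, Ack, Init, Sync}, add states in Sat(valid) with some successor in Z. Z1 = {Send, Ack, Init, Sync, Err, Halt}; fixed.
Sat(E[valid U (¬valid ∧ ¬empty)]) = {Send, Ack, Init, Sync, Err, Halt}
Err ∈ Sat(E[valid U (¬valid ∧ ¬empty)]) = {Send, Ack, Init, Sync, Err, Halt}, so the formula holds at Err.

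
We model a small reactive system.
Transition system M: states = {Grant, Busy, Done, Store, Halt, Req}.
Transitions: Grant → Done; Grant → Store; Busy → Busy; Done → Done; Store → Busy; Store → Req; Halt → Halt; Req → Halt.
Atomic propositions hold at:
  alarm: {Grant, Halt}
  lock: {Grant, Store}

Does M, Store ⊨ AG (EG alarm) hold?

EG alarm: greatest fixpoint, start Z0 = {Grant, Halt}, keep only states in Sat with some successor in Z. Z1 = {Halt}; fixed.
Sat(EG alarm) = {Halt}
AG (EG alarm): greatest fixpoint, start Z0 = {Halt}, keep only states in Sat with every successor in Z. Already a fixed point.
Sat(AG (EG alarm)) = {Halt}
Store ∉ Sat(AG (EG alarm)) = {Halt}, so the formula does not hold at Store.

No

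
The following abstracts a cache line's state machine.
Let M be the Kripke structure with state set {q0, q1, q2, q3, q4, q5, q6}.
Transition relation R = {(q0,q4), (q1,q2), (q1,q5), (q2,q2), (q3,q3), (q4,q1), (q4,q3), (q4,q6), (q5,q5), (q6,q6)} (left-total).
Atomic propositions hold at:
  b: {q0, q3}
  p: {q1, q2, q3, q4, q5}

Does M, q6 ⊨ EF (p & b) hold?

Sat(p & b) = {q3}
EF (p & b): least fixpoint, start Z0 = {q3}, add states with some successor in Z. Z1 = {q3, q4}; Z2 = {q0, q3, q4}; fixed.
Sat(EF (p & b)) = {q0, q3, q4}
q6 ∉ Sat(EF (p & b)) = {q0, q3, q4}, so the formula does not hold at q6.

No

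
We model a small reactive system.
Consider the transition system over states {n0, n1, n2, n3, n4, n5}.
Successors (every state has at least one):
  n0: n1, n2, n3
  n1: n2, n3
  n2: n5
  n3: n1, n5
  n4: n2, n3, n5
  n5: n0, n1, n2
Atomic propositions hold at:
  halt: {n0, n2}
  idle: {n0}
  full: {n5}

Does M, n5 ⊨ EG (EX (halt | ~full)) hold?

Yes

Sat(~full) = {n0, n1, n2, n3, n4}
Sat(halt | ~full) = {n0, n1, n2, n3, n4}
Sat(EX (halt | ~full)) = {s : some successor in {n0, n1, n2, n3, n4}} = {n0, n1, n3, n4, n5}
EG (EX (halt | ~full)): greatest fixpoint, start Z0 = {n0, n1, n3, n4, n5}, keep only states in Sat with some successor in Z. Already a fixed point.
Sat(EG (EX (halt | ~full))) = {n0, n1, n3, n4, n5}
n5 ∈ Sat(EG (EX (halt | ~full))) = {n0, n1, n3, n4, n5}, so the formula holds at n5.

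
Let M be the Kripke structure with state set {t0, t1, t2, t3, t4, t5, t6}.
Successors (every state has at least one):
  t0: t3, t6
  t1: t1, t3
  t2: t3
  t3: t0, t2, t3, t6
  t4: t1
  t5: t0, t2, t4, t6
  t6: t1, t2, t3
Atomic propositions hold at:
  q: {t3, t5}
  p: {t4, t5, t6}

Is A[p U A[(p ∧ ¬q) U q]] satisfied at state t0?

No

Sat(¬q) = {t0, t1, t2, t4, t6}
Sat(p ∧ ¬q) = {t4, t6}
A[(p ∧ ¬q) U q]: least fixpoint, start Z0 = Sat(q) = {t3, t5}, add states in Sat(p ∧ ¬q) with every successor in Z. Already a fixed point.
Sat(A[(p ∧ ¬q) U q]) = {t3, t5}
A[p U A[(p ∧ ¬q) U q]]: least fixpoint, start Z0 = Sat(A[(p ∧ ¬q) U q]) = {t3, t5}, add states in Sat(p) with every successor in Z. Already a fixed point.
Sat(A[p U A[(p ∧ ¬q) U q]]) = {t3, t5}
t0 ∉ Sat(A[p U A[(p ∧ ¬q) U q]]) = {t3, t5}, so the formula does not hold at t0.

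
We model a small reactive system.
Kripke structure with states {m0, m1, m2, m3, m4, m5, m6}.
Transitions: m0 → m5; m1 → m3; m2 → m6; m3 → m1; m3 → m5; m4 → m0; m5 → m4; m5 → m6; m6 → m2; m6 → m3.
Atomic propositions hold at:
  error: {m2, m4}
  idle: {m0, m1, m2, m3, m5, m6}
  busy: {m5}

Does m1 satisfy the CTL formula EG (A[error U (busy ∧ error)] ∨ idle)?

Yes

Sat(busy ∧ error) = ∅
A[error U (busy ∧ error)]: least fixpoint, start Z0 = Sat((busy ∧ error)) = ∅, add states in Sat(error) with every successor in Z. Already a fixed point.
Sat(A[error U (busy ∧ error)]) = ∅
Sat(A[error U (busy ∧ error)] ∨ idle) = {m0, m1, m2, m3, m5, m6}
EG (A[error U (busy ∧ error)] ∨ idle): greatest fixpoint, start Z0 = {m0, m1, m2, m3, m5, m6}, keep only states in Sat with some successor in Z. Already a fixed point.
Sat(EG (A[error U (busy ∧ error)] ∨ idle)) = {m0, m1, m2, m3, m5, m6}
m1 ∈ Sat(EG (A[error U (busy ∧ error)] ∨ idle)) = {m0, m1, m2, m3, m5, m6}, so the formula holds at m1.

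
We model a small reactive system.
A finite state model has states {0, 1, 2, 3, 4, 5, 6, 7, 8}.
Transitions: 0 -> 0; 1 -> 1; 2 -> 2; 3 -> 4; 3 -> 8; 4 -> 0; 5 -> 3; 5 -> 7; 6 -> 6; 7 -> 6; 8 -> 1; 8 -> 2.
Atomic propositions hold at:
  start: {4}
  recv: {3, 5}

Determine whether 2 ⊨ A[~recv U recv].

Sat(~recv) = {0, 1, 2, 4, 6, 7, 8}
A[~recv U recv]: least fixpoint, start Z0 = Sat(recv) = {3, 5}, add states in Sat(~recv) with every successor in Z. Already a fixed point.
Sat(A[~recv U recv]) = {3, 5}
2 ∉ Sat(A[~recv U recv]) = {3, 5}, so the formula does not hold at 2.

No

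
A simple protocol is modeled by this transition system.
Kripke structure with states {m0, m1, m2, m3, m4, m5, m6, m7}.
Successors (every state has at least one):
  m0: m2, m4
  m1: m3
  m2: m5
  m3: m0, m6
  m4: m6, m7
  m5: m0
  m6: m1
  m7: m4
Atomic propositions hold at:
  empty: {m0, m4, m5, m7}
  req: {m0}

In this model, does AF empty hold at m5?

Yes

AF empty: least fixpoint, start Z0 = {m0, m4, m5, m7}, add states with every successor in Z. Z1 = {m0, m2, m4, m5, m7}; fixed.
Sat(AF empty) = {m0, m2, m4, m5, m7}
m5 ∈ Sat(AF empty) = {m0, m2, m4, m5, m7}, so the formula holds at m5.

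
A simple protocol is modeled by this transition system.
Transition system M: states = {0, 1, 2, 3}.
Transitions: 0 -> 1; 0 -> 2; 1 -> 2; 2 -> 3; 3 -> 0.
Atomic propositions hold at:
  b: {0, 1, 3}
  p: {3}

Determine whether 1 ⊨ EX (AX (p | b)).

Yes

Sat(p | b) = {0, 1, 3}
Sat(AX (p | b)) = {s : every successor in {0, 1, 3}} = {2, 3}
Sat(EX (AX (p | b))) = {s : some successor in {2, 3}} = {0, 1, 2}
1 ∈ Sat(EX (AX (p | b))) = {0, 1, 2}, so the formula holds at 1.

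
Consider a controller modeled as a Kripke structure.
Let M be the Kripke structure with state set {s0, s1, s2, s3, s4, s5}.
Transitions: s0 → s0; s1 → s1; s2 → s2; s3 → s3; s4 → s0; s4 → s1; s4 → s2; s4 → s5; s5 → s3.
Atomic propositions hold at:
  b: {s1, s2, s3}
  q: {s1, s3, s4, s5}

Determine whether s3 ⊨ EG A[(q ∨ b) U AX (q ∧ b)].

Sat(q ∨ b) = {s1, s2, s3, s4, s5}
Sat(q ∧ b) = {s1, s3}
Sat(AX (q ∧ b)) = {s : every successor in {s1, s3}} = {s1, s3, s5}
A[(q ∨ b) U AX (q ∧ b)]: least fixpoint, start Z0 = Sat(AX (q ∧ b)) = {s1, s3, s5}, add states in Sat(q ∨ b) with every successor in Z. Already a fixed point.
Sat(A[(q ∨ b) U AX (q ∧ b)]) = {s1, s3, s5}
EG A[(q ∨ b) U AX (q ∧ b)]: greatest fixpoint, start Z0 = {s1, s3, s5}, keep only states in Sat with some successor in Z. Already a fixed point.
Sat(EG A[(q ∨ b) U AX (q ∧ b)]) = {s1, s3, s5}
s3 ∈ Sat(EG A[(q ∨ b) U AX (q ∧ b)]) = {s1, s3, s5}, so the formula holds at s3.

Yes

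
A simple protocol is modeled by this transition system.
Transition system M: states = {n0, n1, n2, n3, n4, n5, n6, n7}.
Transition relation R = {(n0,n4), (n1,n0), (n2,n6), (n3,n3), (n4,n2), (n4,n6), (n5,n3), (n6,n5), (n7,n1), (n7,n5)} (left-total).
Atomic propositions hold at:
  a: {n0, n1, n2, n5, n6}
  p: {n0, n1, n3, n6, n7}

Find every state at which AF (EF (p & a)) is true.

{n0, n1, n2, n4, n6, n7}

Sat(p & a) = {n0, n1, n6}
EF (p & a): least fixpoint, start Z0 = {n0, n1, n6}, add states with some successor in Z. Z1 = {n0, n1, n2, n4, n6, n7}; fixed.
Sat(EF (p & a)) = {n0, n1, n2, n4, n6, n7}
AF (EF (p & a)): least fixpoint, start Z0 = {n0, n1, n2, n4, n6, n7}, add states with every successor in Z. Already a fixed point.
Sat(AF (EF (p & a))) = {n0, n1, n2, n4, n6, n7}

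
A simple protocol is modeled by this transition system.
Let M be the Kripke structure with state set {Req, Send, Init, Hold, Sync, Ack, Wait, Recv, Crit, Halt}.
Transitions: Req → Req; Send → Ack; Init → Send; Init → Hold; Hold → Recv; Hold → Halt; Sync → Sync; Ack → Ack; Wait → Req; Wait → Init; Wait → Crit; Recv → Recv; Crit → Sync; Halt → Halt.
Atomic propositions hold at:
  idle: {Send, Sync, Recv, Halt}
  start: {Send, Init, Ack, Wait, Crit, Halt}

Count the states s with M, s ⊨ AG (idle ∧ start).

Sat(idle ∧ start) = {Send, Halt}
AG (idle ∧ start): greatest fixpoint, start Z0 = {Send, Halt}, keep only states in Sat with every successor in Z. Z1 = {Halt}; fixed.
Sat(AG (idle ∧ start)) = {Halt}
|Sat(AG (idle ∧ start))| = |{Halt}| = 1.

1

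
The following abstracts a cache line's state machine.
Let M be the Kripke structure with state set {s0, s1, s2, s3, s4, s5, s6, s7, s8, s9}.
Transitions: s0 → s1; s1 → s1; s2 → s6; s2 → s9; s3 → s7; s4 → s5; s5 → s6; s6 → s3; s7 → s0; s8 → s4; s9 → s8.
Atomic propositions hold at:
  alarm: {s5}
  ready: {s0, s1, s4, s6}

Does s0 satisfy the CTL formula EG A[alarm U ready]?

A[alarm U ready]: least fixpoint, start Z0 = Sat(ready) = {s0, s1, s4, s6}, add states in Sat(alarm) with every successor in Z. Z1 = {s0, s1, s4, s5, s6}; fixed.
Sat(A[alarm U ready]) = {s0, s1, s4, s5, s6}
EG A[alarm U ready]: greatest fixpoint, start Z0 = {s0, s1, s4, s5, s6}, keep only states in Sat with some successor in Z. Z1 = {s0, s1, s4, s5}; Z2 = {s0, s1, s4}; Z3 = {s0, s1}; fixed.
Sat(EG A[alarm U ready]) = {s0, s1}
s0 ∈ Sat(EG A[alarm U ready]) = {s0, s1}, so the formula holds at s0.

Yes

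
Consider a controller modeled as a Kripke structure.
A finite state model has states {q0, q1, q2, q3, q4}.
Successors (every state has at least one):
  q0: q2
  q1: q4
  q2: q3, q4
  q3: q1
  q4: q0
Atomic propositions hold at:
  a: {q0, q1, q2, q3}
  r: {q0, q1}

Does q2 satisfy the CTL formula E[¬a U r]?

No

Sat(¬a) = {q4}
E[¬a U r]: least fixpoint, start Z0 = Sat(r) = {q0, q1}, add states in Sat(¬a) with some successor in Z. Z1 = {q0, q1, q4}; fixed.
Sat(E[¬a U r]) = {q0, q1, q4}
q2 ∉ Sat(E[¬a U r]) = {q0, q1, q4}, so the formula does not hold at q2.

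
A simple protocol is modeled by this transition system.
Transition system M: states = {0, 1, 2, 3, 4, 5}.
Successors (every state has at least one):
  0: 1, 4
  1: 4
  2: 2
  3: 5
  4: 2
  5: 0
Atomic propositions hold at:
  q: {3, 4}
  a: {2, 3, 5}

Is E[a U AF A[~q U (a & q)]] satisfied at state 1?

Sat(~q) = {0, 1, 2, 5}
Sat(a & q) = {3}
A[~q U (a & q)]: least fixpoint, start Z0 = Sat((a & q)) = {3}, add states in Sat(~q) with every successor in Z. Already a fixed point.
Sat(A[~q U (a & q)]) = {3}
AF A[~q U (a & q)]: least fixpoint, start Z0 = {3}, add states with every successor in Z. Already a fixed point.
Sat(AF A[~q U (a & q)]) = {3}
E[a U AF A[~q U (a & q)]]: least fixpoint, start Z0 = Sat(AF A[~q U (a & q)]) = {3}, add states in Sat(a) with some successor in Z. Already a fixed point.
Sat(E[a U AF A[~q U (a & q)]]) = {3}
1 ∉ Sat(E[a U AF A[~q U (a & q)]]) = {3}, so the formula does not hold at 1.

No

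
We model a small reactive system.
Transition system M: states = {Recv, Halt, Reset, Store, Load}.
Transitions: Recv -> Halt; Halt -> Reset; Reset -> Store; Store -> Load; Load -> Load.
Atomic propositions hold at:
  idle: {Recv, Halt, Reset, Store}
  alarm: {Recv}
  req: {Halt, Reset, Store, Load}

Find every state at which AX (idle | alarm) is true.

Sat(idle | alarm) = {Recv, Halt, Reset, Store}
Sat(AX (idle | alarm)) = {s : every successor in {Recv, Halt, Reset, Store}} = {Recv, Halt, Reset}

{Recv, Halt, Reset}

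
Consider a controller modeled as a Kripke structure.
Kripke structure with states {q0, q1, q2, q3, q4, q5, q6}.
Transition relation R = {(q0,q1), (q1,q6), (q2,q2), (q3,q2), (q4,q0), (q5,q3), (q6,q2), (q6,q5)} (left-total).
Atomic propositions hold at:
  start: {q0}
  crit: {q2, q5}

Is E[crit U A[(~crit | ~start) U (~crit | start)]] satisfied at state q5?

Sat(~crit) = {q0, q1, q3, q4, q6}
Sat(~start) = {q1, q2, q3, q4, q5, q6}
Sat(~crit | ~start) = {q0, q1, q2, q3, q4, q5, q6}
Sat(~crit | start) = {q0, q1, q3, q4, q6}
A[(~crit | ~start) U (~crit | start)]: least fixpoint, start Z0 = Sat((~crit | start)) = {q0, q1, q3, q4, q6}, add states in Sat(~crit | ~start) with every successor in Z. Z1 = {q0, q1, q3, q4, q5, q6}; fixed.
Sat(A[(~crit | ~start) U (~crit | start)]) = {q0, q1, q3, q4, q5, q6}
E[crit U A[(~crit | ~start) U (~crit | start)]]: least fixpoint, start Z0 = Sat(A[(~crit | ~start) U (~crit | start)]) = {q0, q1, q3, q4, q5, q6}, add states in Sat(crit) with some successor in Z. Already a fixed point.
Sat(E[crit U A[(~crit | ~start) U (~crit | start)]]) = {q0, q1, q3, q4, q5, q6}
q5 ∈ Sat(E[crit U A[(~crit | ~start) U (~crit | start)]]) = {q0, q1, q3, q4, q5, q6}, so the formula holds at q5.

Yes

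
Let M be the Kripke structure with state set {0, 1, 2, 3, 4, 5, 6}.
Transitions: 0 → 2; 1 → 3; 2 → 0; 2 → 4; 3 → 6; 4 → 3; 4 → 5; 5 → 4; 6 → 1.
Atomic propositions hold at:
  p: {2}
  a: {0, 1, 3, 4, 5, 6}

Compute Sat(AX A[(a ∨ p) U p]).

{0}

Sat(a ∨ p) = {0, 1, 2, 3, 4, 5, 6}
A[(a ∨ p) U p]: least fixpoint, start Z0 = Sat(p) = {2}, add states in Sat(a ∨ p) with every successor in Z. Z1 = {0, 2}; fixed.
Sat(A[(a ∨ p) U p]) = {0, 2}
Sat(AX A[(a ∨ p) U p]) = {s : every successor in {0, 2}} = {0}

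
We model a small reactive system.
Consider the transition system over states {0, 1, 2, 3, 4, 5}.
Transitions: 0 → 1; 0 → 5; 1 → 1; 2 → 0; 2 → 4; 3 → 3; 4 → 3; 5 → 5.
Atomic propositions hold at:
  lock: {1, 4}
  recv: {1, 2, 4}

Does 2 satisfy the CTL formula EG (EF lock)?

EF lock: least fixpoint, start Z0 = {1, 4}, add states with some successor in Z. Z1 = {0, 1, 2, 4}; fixed.
Sat(EF lock) = {0, 1, 2, 4}
EG (EF lock): greatest fixpoint, start Z0 = {0, 1, 2, 4}, keep only states in Sat with some successor in Z. Z1 = {0, 1, 2}; fixed.
Sat(EG (EF lock)) = {0, 1, 2}
2 ∈ Sat(EG (EF lock)) = {0, 1, 2}, so the formula holds at 2.

Yes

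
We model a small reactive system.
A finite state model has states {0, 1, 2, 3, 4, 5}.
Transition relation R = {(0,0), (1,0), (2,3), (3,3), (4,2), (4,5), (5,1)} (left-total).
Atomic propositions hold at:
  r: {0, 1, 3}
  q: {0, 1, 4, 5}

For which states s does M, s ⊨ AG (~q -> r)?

{0, 1, 3, 5}

Sat(~q) = {2, 3}
Sat(~q -> r) = {0, 1, 3, 4, 5}
AG (~q -> r): greatest fixpoint, start Z0 = {0, 1, 3, 4, 5}, keep only states in Sat with every successor in Z. Z1 = {0, 1, 3, 5}; fixed.
Sat(AG (~q -> r)) = {0, 1, 3, 5}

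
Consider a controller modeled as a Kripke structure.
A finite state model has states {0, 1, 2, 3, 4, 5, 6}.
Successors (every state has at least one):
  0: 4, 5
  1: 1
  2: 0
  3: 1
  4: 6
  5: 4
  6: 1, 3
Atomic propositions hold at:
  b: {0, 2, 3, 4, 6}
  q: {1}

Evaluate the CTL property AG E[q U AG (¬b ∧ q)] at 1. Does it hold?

Sat(¬b) = {1, 5}
Sat(¬b ∧ q) = {1}
AG (¬b ∧ q): greatest fixpoint, start Z0 = {1}, keep only states in Sat with every successor in Z. Already a fixed point.
Sat(AG (¬b ∧ q)) = {1}
E[q U AG (¬b ∧ q)]: least fixpoint, start Z0 = Sat(AG (¬b ∧ q)) = {1}, add states in Sat(q) with some successor in Z. Already a fixed point.
Sat(E[q U AG (¬b ∧ q)]) = {1}
AG E[q U AG (¬b ∧ q)]: greatest fixpoint, start Z0 = {1}, keep only states in Sat with every successor in Z. Already a fixed point.
Sat(AG E[q U AG (¬b ∧ q)]) = {1}
1 ∈ Sat(AG E[q U AG (¬b ∧ q)]) = {1}, so the formula holds at 1.

Yes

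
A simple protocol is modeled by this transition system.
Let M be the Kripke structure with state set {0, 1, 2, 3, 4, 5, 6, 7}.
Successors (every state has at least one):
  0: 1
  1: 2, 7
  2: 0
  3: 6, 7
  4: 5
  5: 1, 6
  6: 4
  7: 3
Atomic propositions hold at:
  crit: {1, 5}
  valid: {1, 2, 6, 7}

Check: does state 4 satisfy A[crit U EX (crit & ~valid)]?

Sat(~valid) = {0, 3, 4, 5}
Sat(crit & ~valid) = {5}
Sat(EX (crit & ~valid)) = {s : some successor in {5}} = {4}
A[crit U EX (crit & ~valid)]: least fixpoint, start Z0 = Sat(EX (crit & ~valid)) = {4}, add states in Sat(crit) with every successor in Z. Already a fixed point.
Sat(A[crit U EX (crit & ~valid)]) = {4}
4 ∈ Sat(A[crit U EX (crit & ~valid)]) = {4}, so the formula holds at 4.

Yes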